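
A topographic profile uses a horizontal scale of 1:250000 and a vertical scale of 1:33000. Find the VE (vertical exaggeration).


VE = horizontal_scale / vertical_scale = 250000 / 33000 ≈ 7.6

7.6x


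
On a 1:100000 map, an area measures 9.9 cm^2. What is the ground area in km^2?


ground_area = 9.9 * (100000/100)^2 = 9900000.0 m^2 = 9.9 km^2

9.9 km^2


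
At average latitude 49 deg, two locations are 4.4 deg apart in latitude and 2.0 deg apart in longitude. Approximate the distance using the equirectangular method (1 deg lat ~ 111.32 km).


dlat_km = 4.4 * 111.32 = 489.808
dlon_km = 2.0 * 111.32 * cos(49) ≈ 146.065
dist = sqrt(489.808^2 + 146.065^2) ≈ 511.1 km

511.1 km


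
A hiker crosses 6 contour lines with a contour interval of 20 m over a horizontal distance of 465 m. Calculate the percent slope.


elevation change = 6 * 20 = 120 m
slope = 120 / 465 * 100 = 25.8%

25.8%


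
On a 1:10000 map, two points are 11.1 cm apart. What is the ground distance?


ground = 11.1 cm * 10000 / 100 = 1110.0 m = 1.11 km

1.11 km


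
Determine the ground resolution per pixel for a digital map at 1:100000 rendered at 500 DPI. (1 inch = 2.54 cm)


pixel_cm = 2.54 / 500 = 0.00508 cm
ground = pixel_cm * 100000 / 100 = 2.54 * 100000 / (500 * 100) = 254000 / 50000 = 5.08 m

5.08 m


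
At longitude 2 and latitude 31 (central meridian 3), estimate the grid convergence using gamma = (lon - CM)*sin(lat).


gamma = (2 - 3) * sin(31) = -1 * 0.515038 = -0.515 degrees

-0.515 degrees


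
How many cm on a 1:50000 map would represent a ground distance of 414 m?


map_cm = 414 * 100 / 50000 = 0.828 cm ≈ 0.83 cm

0.83 cm


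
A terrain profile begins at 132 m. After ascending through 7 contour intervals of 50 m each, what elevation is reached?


elevation = 132 + 7 * 50 = 482 m

482 m


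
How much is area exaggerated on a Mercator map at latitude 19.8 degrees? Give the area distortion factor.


area_distortion = 1/cos^2(19.8) = 1.13

1.13


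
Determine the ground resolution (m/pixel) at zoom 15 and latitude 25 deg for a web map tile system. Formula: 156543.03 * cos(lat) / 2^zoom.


res = 156543.03 * cos(25) / 2^15 = 156543.03 * 0.90630779 / 32768 = 4.33 m/pixel

4.33 m/pixel


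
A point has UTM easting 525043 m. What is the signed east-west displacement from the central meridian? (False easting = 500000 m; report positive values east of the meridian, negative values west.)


displacement = 525043 - 500000 = 25043 m

25043 m


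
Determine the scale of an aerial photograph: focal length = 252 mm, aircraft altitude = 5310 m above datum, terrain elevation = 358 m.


scale = f / (H - h) = 252 mm / 4952 m = 252 / 4952000 = 1:19651

1:19651


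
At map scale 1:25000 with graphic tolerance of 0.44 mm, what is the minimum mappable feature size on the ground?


ground = 0.44 mm * 25000 / 1000 = 11.0 m

11.0 m


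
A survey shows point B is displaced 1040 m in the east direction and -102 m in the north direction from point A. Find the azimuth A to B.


az = atan2(1040, -102) = 95.6 deg
adjusted to 0-360: 95.6 degrees

95.6 degrees


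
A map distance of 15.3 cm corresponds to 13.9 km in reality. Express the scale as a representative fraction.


ground = 13.9 km = 1390000 cm; RF denominator = ground / map = 1390000 / 15.3 ≈ 90850; RF = 1:90850

1:90850


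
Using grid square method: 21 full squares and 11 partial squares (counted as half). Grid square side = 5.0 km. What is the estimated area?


effective squares = 21 + 11 * 0.5 = 26.5
area = 26.5 * 25.0 = 662.5 km^2

662.5 km^2


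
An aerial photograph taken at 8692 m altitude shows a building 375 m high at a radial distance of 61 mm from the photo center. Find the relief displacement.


d = h * r / H = 375 * 61 / 8692 = 2.63 mm

2.63 mm


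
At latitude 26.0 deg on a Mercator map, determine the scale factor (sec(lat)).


SF = 1 / cos(26.0) = 1 / 0.898794 = 1.113

1.113


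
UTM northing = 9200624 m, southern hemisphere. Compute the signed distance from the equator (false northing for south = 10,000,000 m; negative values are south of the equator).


For southern: actual = 9200624 - 10000000 = -799376 m

-799376 m


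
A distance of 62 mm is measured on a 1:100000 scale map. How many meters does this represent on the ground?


ground = 62 mm * 100000 / 1000 = 6200.0 m

6200.0 m


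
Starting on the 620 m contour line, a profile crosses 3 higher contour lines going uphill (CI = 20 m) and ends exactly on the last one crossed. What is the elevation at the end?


elevation = 620 + 3 * 20 = 680 m

680 m


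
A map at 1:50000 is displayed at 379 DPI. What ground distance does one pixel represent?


pixel_cm = 2.54 / 379 ≈ 0.006702 cm
ground = pixel_cm * 50000 / 100 = 2.54 * 50000 / (379 * 100) = 127000 / 37900 ≈ 3.35 m

3.35 m


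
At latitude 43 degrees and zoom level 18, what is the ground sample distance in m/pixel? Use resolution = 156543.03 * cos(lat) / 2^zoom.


res = 156543.03 * cos(43) / 2^18 = 156543.03 * 0.7313537 / 262144 = 0.44 m/pixel

0.44 m/pixel


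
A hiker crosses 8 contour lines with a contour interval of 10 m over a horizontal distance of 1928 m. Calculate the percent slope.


elevation change = 8 * 10 = 80 m
slope = 80 / 1928 * 100 = 4.1%

4.1%


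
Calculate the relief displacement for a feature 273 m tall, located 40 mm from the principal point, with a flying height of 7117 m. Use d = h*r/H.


d = h * r / H = 273 * 40 / 7117 = 1.53 mm

1.53 mm


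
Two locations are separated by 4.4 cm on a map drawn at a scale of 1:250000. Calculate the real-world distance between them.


ground = 4.4 cm * 250000 / 100 = 11000.0 m = 11.0 km

11.0 km


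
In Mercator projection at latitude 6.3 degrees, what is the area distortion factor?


area_distortion = 1/cos^2(6.3) = 1.012

1.012


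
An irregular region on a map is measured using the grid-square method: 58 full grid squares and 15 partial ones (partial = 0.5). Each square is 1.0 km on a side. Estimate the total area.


effective squares = 58 + 15 * 0.5 = 65.5
area = 65.5 * 1.0 = 65.5 km^2

65.5 km^2


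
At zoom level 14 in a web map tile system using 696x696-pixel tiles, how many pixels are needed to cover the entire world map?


tiles per axis = 2^14 = 16384
total tiles = 16384^2 = 268435456
pixels per axis = 16384 * 696 = 11403264
total pixels = 11403264^2 = 130034429853696

130034429853696 pixels


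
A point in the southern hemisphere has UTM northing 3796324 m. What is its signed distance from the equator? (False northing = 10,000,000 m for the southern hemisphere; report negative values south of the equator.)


For southern: actual = 3796324 - 10000000 = -6203676 m

-6203676 m


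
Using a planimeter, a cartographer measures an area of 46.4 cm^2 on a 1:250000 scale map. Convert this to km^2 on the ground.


ground_area = 46.4 * (250000/100)^2 = 290000000.0 m^2 = 290.0 km^2

290.0 km^2


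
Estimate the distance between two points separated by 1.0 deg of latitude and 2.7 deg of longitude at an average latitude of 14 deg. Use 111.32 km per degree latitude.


dlat_km = 1.0 * 111.32 = 111.32
dlon_km = 2.7 * 111.32 * cos(14) ≈ 291.636
dist = sqrt(111.32^2 + 291.636^2) ≈ 312.2 km

312.2 km


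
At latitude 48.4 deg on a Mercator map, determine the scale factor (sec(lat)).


SF = 1 / cos(48.4) = 1 / 0.663926 = 1.506

1.506


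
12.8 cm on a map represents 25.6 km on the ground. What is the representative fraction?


ground = 25.6 km = 2560000 cm; RF denominator = ground / map = 2560000 / 12.8 = 200000; RF = 1:200000

1:200000


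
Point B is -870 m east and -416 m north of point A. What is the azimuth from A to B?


az = atan2(-870, -416) = -115.6 deg
adjusted to 0-360: 244.4 degrees

244.4 degrees


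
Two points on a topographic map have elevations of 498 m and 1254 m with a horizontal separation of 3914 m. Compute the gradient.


gradient = (1254 - 498) / 3914 = 756 / 3914 = 0.1932

0.1932


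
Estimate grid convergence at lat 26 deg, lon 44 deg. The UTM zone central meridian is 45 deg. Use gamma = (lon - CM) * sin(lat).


gamma = (44 - 45) * sin(26) = -1 * 0.438371 = -0.438 degrees

-0.438 degrees


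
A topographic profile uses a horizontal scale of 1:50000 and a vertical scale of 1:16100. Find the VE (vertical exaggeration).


VE = horizontal_scale / vertical_scale = 50000 / 16100 ≈ 3.1

3.1x


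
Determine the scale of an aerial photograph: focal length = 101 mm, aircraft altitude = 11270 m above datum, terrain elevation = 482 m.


scale = f / (H - h) = 101 mm / 10788 m = 101 / 10788000 = 1:106812

1:106812


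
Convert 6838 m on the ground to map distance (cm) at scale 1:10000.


map_cm = 6838 * 100 / 10000 = 68.38 cm

68.38 cm


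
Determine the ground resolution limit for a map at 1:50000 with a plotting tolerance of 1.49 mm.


ground = 1.49 mm * 50000 / 1000 = 74.5 m

74.5 m


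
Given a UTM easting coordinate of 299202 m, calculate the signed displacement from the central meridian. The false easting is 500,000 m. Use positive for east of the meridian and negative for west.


displacement = 299202 - 500000 = -200798 m

-200798 m


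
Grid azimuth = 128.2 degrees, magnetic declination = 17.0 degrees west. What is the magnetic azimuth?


magnetic azimuth = grid azimuth - declination (east +ve)
mag_az = 128.2 - -17.0 = 145.2 degrees

145.2 degrees


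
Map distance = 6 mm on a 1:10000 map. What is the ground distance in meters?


ground = 6 mm * 10000 / 1000 = 60.0 m

60.0 m


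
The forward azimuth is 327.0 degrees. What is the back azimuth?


back azimuth = (327.0 + 180) mod 360 = 147.0 degrees

147.0 degrees


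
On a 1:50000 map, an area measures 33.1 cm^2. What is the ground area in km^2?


ground_area = 33.1 * (50000/100)^2 = 8275000.0 m^2 = 8.275 km^2

8.275 km^2


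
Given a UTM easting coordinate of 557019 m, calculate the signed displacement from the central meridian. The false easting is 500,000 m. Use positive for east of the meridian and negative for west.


displacement = 557019 - 500000 = 57019 m

57019 m


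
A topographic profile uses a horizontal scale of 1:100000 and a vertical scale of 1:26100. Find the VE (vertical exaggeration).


VE = horizontal_scale / vertical_scale = 100000 / 26100 ≈ 3.8

3.8x


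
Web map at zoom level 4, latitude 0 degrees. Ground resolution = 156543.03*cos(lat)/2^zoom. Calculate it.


res = 156543.03 * cos(0) / 2^4 = 156543.03 * 1.0 / 16 = 9783.94 m/pixel

9783.94 m/pixel


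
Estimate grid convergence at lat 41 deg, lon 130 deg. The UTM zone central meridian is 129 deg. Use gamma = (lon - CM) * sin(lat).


gamma = (130 - 129) * sin(41) = 1 * 0.656059 = 0.656 degrees

0.656 degrees


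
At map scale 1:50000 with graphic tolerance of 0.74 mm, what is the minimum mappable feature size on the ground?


ground = 0.74 mm * 50000 / 1000 = 37.0 m

37.0 m


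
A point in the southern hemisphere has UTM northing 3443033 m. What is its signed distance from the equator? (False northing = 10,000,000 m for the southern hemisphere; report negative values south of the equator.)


For southern: actual = 3443033 - 10000000 = -6556967 m

-6556967 m


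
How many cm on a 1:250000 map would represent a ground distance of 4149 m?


map_cm = 4149 * 100 / 250000 = 1.6596 cm ≈ 1.66 cm

1.66 cm


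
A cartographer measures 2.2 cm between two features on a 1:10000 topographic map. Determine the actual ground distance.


ground = 2.2 cm * 10000 / 100 = 220.0 m

220.0 m


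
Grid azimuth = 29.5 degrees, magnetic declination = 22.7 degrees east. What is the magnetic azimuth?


magnetic azimuth = grid azimuth - declination (east +ve)
mag_az = 29.5 - 22.7 = 6.8 degrees

6.8 degrees


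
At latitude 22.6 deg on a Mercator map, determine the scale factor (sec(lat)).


SF = 1 / cos(22.6) = 1 / 0.92321 = 1.083

1.083


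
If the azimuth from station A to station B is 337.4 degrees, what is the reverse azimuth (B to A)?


back azimuth = (337.4 + 180) mod 360 = 157.4 degrees

157.4 degrees


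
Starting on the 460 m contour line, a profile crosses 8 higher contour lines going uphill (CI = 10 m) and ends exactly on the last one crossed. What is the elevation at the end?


elevation = 460 + 8 * 10 = 540 m

540 m


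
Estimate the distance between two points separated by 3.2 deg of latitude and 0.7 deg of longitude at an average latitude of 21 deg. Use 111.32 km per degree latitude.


dlat_km = 3.2 * 111.32 = 356.224
dlon_km = 0.7 * 111.32 * cos(21) ≈ 72.748
dist = sqrt(356.224^2 + 72.748^2) ≈ 363.6 km

363.6 km


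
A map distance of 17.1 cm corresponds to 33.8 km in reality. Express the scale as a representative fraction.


ground = 33.8 km = 3380000 cm; RF denominator = ground / map = 3380000 / 17.1 ≈ 197661; RF = 1:197661

1:197661


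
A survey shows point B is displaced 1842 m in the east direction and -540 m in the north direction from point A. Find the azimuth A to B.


az = atan2(1842, -540) = 106.3 deg
adjusted to 0-360: 106.3 degrees

106.3 degrees


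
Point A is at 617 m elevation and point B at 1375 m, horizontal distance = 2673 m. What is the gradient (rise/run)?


gradient = (1375 - 617) / 2673 = 758 / 2673 = 0.2836

0.2836


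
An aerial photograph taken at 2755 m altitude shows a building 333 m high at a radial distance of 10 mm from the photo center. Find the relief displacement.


d = h * r / H = 333 * 10 / 2755 = 1.21 mm

1.21 mm


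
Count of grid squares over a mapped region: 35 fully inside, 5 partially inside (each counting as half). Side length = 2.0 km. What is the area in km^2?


effective squares = 35 + 5 * 0.5 = 37.5
area = 37.5 * 4.0 = 150.0 km^2

150.0 km^2


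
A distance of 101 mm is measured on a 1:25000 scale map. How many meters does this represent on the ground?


ground = 101 mm * 25000 / 1000 = 2525.0 m

2525.0 m


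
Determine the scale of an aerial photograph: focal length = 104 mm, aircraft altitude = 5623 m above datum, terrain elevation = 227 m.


scale = f / (H - h) = 104 mm / 5396 m = 104 / 5396000 = 1:51885

1:51885


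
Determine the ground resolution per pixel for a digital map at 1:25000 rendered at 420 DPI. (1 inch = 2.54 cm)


pixel_cm = 2.54 / 420 ≈ 0.006048 cm
ground = pixel_cm * 25000 / 100 = 2.54 * 25000 / (420 * 100) = 63500 / 42000 ≈ 1.51 m

1.51 m


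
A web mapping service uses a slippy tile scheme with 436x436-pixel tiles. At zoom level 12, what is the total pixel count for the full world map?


tiles per axis = 2^12 = 4096
total tiles = 4096^2 = 16777216
pixels per axis = 4096 * 436 = 1785856
total pixels = 1785856^2 = 3189281652736

3189281652736 pixels


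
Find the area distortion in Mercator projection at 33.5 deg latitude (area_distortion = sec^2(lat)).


area_distortion = 1/cos^2(33.5) = 1.438

1.438


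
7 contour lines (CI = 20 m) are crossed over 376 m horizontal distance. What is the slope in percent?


elevation change = 7 * 20 = 140 m
slope = 140 / 376 * 100 = 37.2%

37.2%


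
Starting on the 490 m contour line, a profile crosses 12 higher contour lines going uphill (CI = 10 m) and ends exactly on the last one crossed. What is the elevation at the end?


elevation = 490 + 12 * 10 = 610 m

610 m


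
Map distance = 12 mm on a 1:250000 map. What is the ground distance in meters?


ground = 12 mm * 250000 / 1000 = 3000.0 m

3000.0 m


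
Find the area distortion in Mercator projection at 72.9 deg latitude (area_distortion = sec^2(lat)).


area_distortion = 1/cos^2(72.9) = 11.566

11.566


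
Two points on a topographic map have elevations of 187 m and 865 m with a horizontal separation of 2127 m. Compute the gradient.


gradient = (865 - 187) / 2127 = 678 / 2127 = 0.3188

0.3188


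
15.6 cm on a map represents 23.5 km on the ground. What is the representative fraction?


ground = 23.5 km = 2350000 cm; RF denominator = ground / map = 2350000 / 15.6 ≈ 150641; RF = 1:150641

1:150641


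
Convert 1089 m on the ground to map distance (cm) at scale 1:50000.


map_cm = 1089 * 100 / 50000 = 2.178 cm ≈ 2.18 cm

2.18 cm


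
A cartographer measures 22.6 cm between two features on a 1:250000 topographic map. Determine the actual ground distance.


ground = 22.6 cm * 250000 / 100 = 56500.0 m = 56.5 km

56.5 km


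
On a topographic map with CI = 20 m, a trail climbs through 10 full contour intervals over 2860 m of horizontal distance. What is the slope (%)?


elevation change = 10 * 20 = 200 m
slope = 200 / 2860 * 100 = 7.0%

7.0%


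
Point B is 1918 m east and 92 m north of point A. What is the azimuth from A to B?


az = atan2(1918, 92) = 87.3 deg
adjusted to 0-360: 87.3 degrees

87.3 degrees


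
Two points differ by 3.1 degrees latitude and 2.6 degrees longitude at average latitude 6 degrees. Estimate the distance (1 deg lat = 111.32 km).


dlat_km = 3.1 * 111.32 = 345.092
dlon_km = 2.6 * 111.32 * cos(6) ≈ 287.846
dist = sqrt(345.092^2 + 287.846^2) ≈ 449.4 km

449.4 km


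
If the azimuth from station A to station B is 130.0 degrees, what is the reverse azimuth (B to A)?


back azimuth = (130.0 + 180) mod 360 = 310.0 degrees

310.0 degrees


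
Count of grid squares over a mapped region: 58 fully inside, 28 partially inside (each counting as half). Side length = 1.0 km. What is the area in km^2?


effective squares = 58 + 28 * 0.5 = 72.0
area = 72.0 * 1.0 = 72.0 km^2

72.0 km^2


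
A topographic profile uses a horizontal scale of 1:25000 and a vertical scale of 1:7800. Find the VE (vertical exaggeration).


VE = horizontal_scale / vertical_scale = 25000 / 7800 ≈ 3.2

3.2x


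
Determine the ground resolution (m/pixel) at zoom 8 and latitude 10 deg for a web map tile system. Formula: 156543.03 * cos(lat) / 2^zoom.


res = 156543.03 * cos(10) / 2^8 = 156543.03 * 0.98480775 / 256 = 602.21 m/pixel

602.21 m/pixel


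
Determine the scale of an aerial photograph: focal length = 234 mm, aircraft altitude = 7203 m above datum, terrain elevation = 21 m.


scale = f / (H - h) = 234 mm / 7182 m = 234 / 7182000 = 1:30692

1:30692


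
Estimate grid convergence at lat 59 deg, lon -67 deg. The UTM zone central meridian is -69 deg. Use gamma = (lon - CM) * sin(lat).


gamma = (-67 - -69) * sin(59) = 2 * 0.857167 = 1.714 degrees

1.714 degrees


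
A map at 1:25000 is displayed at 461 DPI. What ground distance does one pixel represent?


pixel_cm = 2.54 / 461 ≈ 0.00551 cm
ground = pixel_cm * 25000 / 100 = 2.54 * 25000 / (461 * 100) = 63500 / 46100 ≈ 1.38 m

1.38 m


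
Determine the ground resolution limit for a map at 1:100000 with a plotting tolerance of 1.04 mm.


ground = 1.04 mm * 100000 / 1000 = 104.0 m

104.0 m


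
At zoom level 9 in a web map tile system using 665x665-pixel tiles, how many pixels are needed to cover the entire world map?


tiles per axis = 2^9 = 512
total tiles = 512^2 = 262144
pixels per axis = 512 * 665 = 340480
total pixels = 340480^2 = 115926630400

115926630400 pixels


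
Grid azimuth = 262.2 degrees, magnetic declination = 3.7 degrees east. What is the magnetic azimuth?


magnetic azimuth = grid azimuth - declination (east +ve)
mag_az = 262.2 - 3.7 = 258.5 degrees

258.5 degrees


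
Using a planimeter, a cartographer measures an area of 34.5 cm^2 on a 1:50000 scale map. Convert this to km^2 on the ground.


ground_area = 34.5 * (50000/100)^2 = 8625000.0 m^2 = 8.625 km^2

8.625 km^2


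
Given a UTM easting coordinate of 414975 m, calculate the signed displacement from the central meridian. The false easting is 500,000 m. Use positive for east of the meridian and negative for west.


displacement = 414975 - 500000 = -85025 m

-85025 m


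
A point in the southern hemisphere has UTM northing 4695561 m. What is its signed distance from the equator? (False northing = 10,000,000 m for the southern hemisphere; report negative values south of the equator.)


For southern: actual = 4695561 - 10000000 = -5304439 m

-5304439 m


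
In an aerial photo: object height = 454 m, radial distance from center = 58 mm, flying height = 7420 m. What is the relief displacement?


d = h * r / H = 454 * 58 / 7420 = 3.55 mm

3.55 mm


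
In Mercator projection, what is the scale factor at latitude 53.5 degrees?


SF = 1 / cos(53.5) = 1 / 0.594823 = 1.681

1.681


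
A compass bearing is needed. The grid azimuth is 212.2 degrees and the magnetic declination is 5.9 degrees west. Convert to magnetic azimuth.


magnetic azimuth = grid azimuth - declination (east +ve)
mag_az = 212.2 - -5.9 = 218.1 degrees

218.1 degrees


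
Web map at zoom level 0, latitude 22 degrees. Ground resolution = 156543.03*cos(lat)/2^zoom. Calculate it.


res = 156543.03 * cos(22) / 2^0 = 156543.03 * 0.92718385 / 1 = 145144.17 m/pixel

145144.17 m/pixel


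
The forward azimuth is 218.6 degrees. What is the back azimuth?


back azimuth = (218.6 + 180) mod 360 = 38.6 degrees

38.6 degrees


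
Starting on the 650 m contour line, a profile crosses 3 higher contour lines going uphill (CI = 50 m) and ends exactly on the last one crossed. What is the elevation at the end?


elevation = 650 + 3 * 50 = 800 m

800 m


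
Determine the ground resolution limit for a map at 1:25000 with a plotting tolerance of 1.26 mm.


ground = 1.26 mm * 25000 / 1000 = 31.5 m

31.5 m


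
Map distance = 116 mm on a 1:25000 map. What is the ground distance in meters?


ground = 116 mm * 25000 / 1000 = 2900.0 m

2900.0 m


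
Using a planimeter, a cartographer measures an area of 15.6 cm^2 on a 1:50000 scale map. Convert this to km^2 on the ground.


ground_area = 15.6 * (50000/100)^2 = 3900000.0 m^2 = 3.9 km^2

3.9 km^2


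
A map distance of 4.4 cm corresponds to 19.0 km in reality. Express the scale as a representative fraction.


ground = 19.0 km = 1900000 cm; RF denominator = ground / map = 1900000 / 4.4 ≈ 431818; RF = 1:431818

1:431818


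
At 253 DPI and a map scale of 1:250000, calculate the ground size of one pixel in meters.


pixel_cm = 2.54 / 253 ≈ 0.01004 cm
ground = pixel_cm * 250000 / 100 = 2.54 * 250000 / (253 * 100) = 635000 / 25300 ≈ 25.1 m

25.1 m


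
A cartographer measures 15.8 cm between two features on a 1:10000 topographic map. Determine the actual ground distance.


ground = 15.8 cm * 10000 / 100 = 1580.0 m = 1.58 km

1.58 km


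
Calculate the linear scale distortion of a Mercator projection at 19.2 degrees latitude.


SF = 1 / cos(19.2) = 1 / 0.944376 = 1.059

1.059


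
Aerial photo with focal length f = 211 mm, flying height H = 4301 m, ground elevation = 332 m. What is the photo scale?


scale = f / (H - h) = 211 mm / 3969 m = 211 / 3969000 = 1:18810

1:18810


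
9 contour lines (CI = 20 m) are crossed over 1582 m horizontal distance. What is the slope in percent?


elevation change = 9 * 20 = 180 m
slope = 180 / 1582 * 100 = 11.4%

11.4%


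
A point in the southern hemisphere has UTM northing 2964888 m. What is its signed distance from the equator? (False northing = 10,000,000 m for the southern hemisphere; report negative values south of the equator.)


For southern: actual = 2964888 - 10000000 = -7035112 m

-7035112 m


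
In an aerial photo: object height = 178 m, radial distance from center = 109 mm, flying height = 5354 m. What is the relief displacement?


d = h * r / H = 178 * 109 / 5354 = 3.62 mm

3.62 mm


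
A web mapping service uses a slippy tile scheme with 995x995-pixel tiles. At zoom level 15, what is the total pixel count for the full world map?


tiles per axis = 2^15 = 32768
total tiles = 32768^2 = 1073741824
pixels per axis = 32768 * 995 = 32604160
total pixels = 32604160^2 = 1063031249305600

1063031249305600 pixels


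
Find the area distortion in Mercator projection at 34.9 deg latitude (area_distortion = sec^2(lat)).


area_distortion = 1/cos^2(34.9) = 1.487

1.487


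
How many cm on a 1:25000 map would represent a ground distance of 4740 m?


map_cm = 4740 * 100 / 25000 = 18.96 cm

18.96 cm


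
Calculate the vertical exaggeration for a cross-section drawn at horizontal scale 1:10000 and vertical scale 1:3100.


VE = horizontal_scale / vertical_scale = 10000 / 3100 ≈ 3.2

3.2x


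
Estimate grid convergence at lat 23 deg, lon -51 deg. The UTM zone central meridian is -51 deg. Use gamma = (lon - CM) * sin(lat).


gamma = (-51 - -51) * sin(23) = 0 * 0.390731 = 0.0 degrees

0.0 degrees


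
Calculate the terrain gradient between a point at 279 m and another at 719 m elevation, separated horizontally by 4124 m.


gradient = (719 - 279) / 4124 = 440 / 4124 = 0.1067

0.1067


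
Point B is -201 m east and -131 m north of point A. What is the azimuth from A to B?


az = atan2(-201, -131) = -123.1 deg
adjusted to 0-360: 236.9 degrees

236.9 degrees


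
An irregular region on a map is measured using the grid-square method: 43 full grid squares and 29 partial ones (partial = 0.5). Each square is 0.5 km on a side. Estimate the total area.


effective squares = 43 + 29 * 0.5 = 57.5
area = 57.5 * 0.25 = 14.375 km^2

14.375 km^2


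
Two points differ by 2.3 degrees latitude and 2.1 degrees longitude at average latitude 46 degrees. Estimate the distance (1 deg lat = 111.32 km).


dlat_km = 2.3 * 111.32 = 256.036
dlon_km = 2.1 * 111.32 * cos(46) ≈ 162.392
dist = sqrt(256.036^2 + 162.392^2) ≈ 303.2 km

303.2 km


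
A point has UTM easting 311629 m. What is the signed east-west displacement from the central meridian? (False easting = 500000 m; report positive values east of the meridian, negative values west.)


displacement = 311629 - 500000 = -188371 m

-188371 m


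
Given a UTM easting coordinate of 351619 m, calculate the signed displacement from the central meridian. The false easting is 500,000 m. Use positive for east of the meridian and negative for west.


displacement = 351619 - 500000 = -148381 m

-148381 m


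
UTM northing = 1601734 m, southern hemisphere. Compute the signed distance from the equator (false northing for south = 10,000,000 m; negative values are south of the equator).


For southern: actual = 1601734 - 10000000 = -8398266 m

-8398266 m


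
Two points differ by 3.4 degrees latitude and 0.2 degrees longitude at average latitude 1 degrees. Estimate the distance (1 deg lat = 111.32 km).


dlat_km = 3.4 * 111.32 = 378.488
dlon_km = 0.2 * 111.32 * cos(1) ≈ 22.261
dist = sqrt(378.488^2 + 22.261^2) ≈ 379.1 km

379.1 km


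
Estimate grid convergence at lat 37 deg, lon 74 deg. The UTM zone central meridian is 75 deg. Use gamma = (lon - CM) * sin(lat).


gamma = (74 - 75) * sin(37) = -1 * 0.601815 = -0.602 degrees

-0.602 degrees


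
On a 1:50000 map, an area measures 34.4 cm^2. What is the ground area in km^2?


ground_area = 34.4 * (50000/100)^2 = 8600000.0 m^2 = 8.6 km^2

8.6 km^2


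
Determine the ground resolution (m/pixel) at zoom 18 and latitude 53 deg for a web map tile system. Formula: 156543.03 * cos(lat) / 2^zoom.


res = 156543.03 * cos(53) / 2^18 = 156543.03 * 0.60181502 / 262144 = 0.36 m/pixel

0.36 m/pixel


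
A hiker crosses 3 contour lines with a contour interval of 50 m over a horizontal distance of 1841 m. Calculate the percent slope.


elevation change = 3 * 50 = 150 m
slope = 150 / 1841 * 100 = 8.1%

8.1%


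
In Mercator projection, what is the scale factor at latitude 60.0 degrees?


SF = 1 / cos(60.0) = 1 / 0.5 = 2.0

2.0


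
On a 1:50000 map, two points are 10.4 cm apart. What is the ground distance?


ground = 10.4 cm * 50000 / 100 = 5200.0 m = 5.2 km

5.2 km


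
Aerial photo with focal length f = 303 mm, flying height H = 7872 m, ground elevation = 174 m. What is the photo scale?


scale = f / (H - h) = 303 mm / 7698 m = 303 / 7698000 = 1:25406

1:25406


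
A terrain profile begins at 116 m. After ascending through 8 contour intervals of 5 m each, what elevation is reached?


elevation = 116 + 8 * 5 = 156 m

156 m


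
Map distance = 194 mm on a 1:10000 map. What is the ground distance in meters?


ground = 194 mm * 10000 / 1000 = 1940.0 m

1940.0 m


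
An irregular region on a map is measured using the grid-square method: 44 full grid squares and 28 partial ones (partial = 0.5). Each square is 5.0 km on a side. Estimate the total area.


effective squares = 44 + 28 * 0.5 = 58.0
area = 58.0 * 25.0 = 1450.0 km^2

1450.0 km^2


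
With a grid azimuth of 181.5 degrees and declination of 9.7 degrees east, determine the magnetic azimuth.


magnetic azimuth = grid azimuth - declination (east +ve)
mag_az = 181.5 - 9.7 = 171.8 degrees

171.8 degrees


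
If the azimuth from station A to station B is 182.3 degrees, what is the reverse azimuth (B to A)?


back azimuth = (182.3 + 180) mod 360 = 2.3 degrees

2.3 degrees


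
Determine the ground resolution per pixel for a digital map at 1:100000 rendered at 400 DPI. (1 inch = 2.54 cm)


pixel_cm = 2.54 / 400 = 0.00635 cm
ground = pixel_cm * 100000 / 100 = 2.54 * 100000 / (400 * 100) = 254000 / 40000 = 6.35 m

6.35 m


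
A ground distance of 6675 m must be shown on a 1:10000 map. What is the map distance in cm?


map_cm = 6675 * 100 / 10000 = 66.75 cm

66.75 cm


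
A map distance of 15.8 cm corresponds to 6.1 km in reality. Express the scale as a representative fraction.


ground = 6.1 km = 610000 cm; RF denominator = ground / map = 610000 / 15.8 ≈ 38608; RF = 1:38608

1:38608


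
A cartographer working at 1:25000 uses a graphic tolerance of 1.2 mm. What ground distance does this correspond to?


ground = 1.2 mm * 25000 / 1000 = 30.0 m

30.0 m


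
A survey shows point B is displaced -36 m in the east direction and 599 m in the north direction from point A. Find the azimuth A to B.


az = atan2(-36, 599) = -3.4 deg
adjusted to 0-360: 356.6 degrees

356.6 degrees


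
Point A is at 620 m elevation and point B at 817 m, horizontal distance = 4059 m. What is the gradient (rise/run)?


gradient = (817 - 620) / 4059 = 197 / 4059 = 0.0485

0.0485


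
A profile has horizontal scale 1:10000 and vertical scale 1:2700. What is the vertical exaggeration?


VE = horizontal_scale / vertical_scale = 10000 / 2700 ≈ 3.7

3.7x


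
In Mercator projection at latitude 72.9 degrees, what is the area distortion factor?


area_distortion = 1/cos^2(72.9) = 11.566

11.566


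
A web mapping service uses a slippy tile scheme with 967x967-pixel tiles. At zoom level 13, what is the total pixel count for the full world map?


tiles per axis = 2^13 = 8192
total tiles = 8192^2 = 67108864
pixels per axis = 8192 * 967 = 7921664
total pixels = 7921664^2 = 62752760528896

62752760528896 pixels


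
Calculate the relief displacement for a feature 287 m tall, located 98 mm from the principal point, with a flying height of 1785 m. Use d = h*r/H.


d = h * r / H = 287 * 98 / 1785 = 15.76 mm

15.76 mm


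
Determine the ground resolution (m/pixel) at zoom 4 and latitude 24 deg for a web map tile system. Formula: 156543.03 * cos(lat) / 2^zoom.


res = 156543.03 * cos(24) / 2^4 = 156543.03 * 0.91354546 / 16 = 8938.07 m/pixel

8938.07 m/pixel


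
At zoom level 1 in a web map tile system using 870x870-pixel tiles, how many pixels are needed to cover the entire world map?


tiles per axis = 2^1 = 2
total tiles = 2^2 = 4
pixels per axis = 2 * 870 = 1740
total pixels = 1740^2 = 3027600

3027600 pixels


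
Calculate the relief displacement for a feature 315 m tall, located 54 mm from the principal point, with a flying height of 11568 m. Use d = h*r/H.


d = h * r / H = 315 * 54 / 11568 = 1.47 mm

1.47 mm


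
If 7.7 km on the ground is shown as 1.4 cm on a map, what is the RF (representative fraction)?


ground = 7.7 km = 770000 cm; RF denominator = ground / map = 770000 / 1.4 = 550000; RF = 1:550000

1:550000


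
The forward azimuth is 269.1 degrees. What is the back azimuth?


back azimuth = (269.1 + 180) mod 360 = 89.1 degrees

89.1 degrees


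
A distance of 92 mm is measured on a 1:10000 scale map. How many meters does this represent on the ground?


ground = 92 mm * 10000 / 1000 = 920.0 m

920.0 m


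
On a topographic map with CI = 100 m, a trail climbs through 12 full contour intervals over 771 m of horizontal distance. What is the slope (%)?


elevation change = 12 * 100 = 1200 m
slope = 1200 / 771 * 100 = 155.6%

155.6%


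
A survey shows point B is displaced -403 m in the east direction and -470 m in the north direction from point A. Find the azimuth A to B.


az = atan2(-403, -470) = -139.4 deg
adjusted to 0-360: 220.6 degrees

220.6 degrees


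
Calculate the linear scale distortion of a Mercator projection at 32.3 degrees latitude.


SF = 1 / cos(32.3) = 1 / 0.845262 = 1.183

1.183


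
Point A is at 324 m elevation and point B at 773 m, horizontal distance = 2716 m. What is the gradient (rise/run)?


gradient = (773 - 324) / 2716 = 449 / 2716 = 0.1653

0.1653


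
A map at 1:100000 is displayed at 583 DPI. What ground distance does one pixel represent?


pixel_cm = 2.54 / 583 ≈ 0.004357 cm
ground = pixel_cm * 100000 / 100 = 2.54 * 100000 / (583 * 100) = 254000 / 58300 ≈ 4.36 m

4.36 m


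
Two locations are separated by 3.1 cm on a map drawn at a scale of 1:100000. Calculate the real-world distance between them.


ground = 3.1 cm * 100000 / 100 = 3100.0 m = 3.1 km

3.1 km


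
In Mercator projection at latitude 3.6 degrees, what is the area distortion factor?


area_distortion = 1/cos^2(3.6) = 1.004

1.004


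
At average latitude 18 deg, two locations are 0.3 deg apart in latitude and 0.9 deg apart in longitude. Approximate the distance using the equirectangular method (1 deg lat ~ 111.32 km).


dlat_km = 0.3 * 111.32 = 33.396
dlon_km = 0.9 * 111.32 * cos(18) ≈ 95.284
dist = sqrt(33.396^2 + 95.284^2) ≈ 101.0 km

101.0 km


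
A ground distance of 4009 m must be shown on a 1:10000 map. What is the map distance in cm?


map_cm = 4009 * 100 / 10000 = 40.09 cm

40.09 cm


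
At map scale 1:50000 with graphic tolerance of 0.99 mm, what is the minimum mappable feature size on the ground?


ground = 0.99 mm * 50000 / 1000 = 49.5 m

49.5 m


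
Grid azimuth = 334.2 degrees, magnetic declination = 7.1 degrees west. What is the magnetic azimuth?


magnetic azimuth = grid azimuth - declination (east +ve)
mag_az = 334.2 - -7.1 = 341.3 degrees

341.3 degrees


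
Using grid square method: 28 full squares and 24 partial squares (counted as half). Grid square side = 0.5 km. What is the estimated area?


effective squares = 28 + 24 * 0.5 = 40.0
area = 40.0 * 0.25 = 10.0 km^2

10.0 km^2


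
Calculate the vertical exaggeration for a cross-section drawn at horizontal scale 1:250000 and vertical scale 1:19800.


VE = horizontal_scale / vertical_scale = 250000 / 19800 ≈ 12.6

12.6x


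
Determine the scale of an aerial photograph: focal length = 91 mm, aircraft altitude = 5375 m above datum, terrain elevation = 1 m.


scale = f / (H - h) = 91 mm / 5374 m = 91 / 5374000 = 1:59055

1:59055


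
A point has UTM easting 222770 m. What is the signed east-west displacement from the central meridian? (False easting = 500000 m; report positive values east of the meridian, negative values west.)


displacement = 222770 - 500000 = -277230 m

-277230 m


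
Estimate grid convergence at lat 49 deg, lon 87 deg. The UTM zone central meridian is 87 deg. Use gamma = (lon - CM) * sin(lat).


gamma = (87 - 87) * sin(49) = 0 * 0.75471 = 0.0 degrees

0.0 degrees


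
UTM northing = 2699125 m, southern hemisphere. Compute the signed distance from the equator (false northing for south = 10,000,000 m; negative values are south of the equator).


For southern: actual = 2699125 - 10000000 = -7300875 m

-7300875 m


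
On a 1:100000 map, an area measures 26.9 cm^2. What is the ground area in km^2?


ground_area = 26.9 * (100000/100)^2 = 26900000.0 m^2 = 26.9 km^2

26.9 km^2


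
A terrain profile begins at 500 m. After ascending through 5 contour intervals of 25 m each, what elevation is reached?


elevation = 500 + 5 * 25 = 625 m

625 m


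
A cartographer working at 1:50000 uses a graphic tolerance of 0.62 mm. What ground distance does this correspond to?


ground = 0.62 mm * 50000 / 1000 = 31.0 m

31.0 m


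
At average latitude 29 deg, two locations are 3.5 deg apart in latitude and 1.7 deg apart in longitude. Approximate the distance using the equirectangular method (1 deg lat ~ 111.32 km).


dlat_km = 3.5 * 111.32 = 389.62
dlon_km = 1.7 * 111.32 * cos(29) ≈ 165.517
dist = sqrt(389.62^2 + 165.517^2) ≈ 423.3 km

423.3 km


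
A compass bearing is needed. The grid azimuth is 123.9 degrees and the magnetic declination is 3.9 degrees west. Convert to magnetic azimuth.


magnetic azimuth = grid azimuth - declination (east +ve)
mag_az = 123.9 - -3.9 = 127.8 degrees

127.8 degrees


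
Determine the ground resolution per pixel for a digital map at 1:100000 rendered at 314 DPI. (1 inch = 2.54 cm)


pixel_cm = 2.54 / 314 ≈ 0.008089 cm
ground = pixel_cm * 100000 / 100 = 2.54 * 100000 / (314 * 100) = 254000 / 31400 ≈ 8.09 m

8.09 m


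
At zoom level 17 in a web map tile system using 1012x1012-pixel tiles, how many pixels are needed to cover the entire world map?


tiles per axis = 2^17 = 131072
total tiles = 131072^2 = 17179869184
pixels per axis = 131072 * 1012 = 132644864
total pixels = 132644864^2 = 17594659945578496

17594659945578496 pixels


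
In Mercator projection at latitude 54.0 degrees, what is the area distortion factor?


area_distortion = 1/cos^2(54.0) = 2.894

2.894


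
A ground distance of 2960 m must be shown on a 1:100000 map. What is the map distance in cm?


map_cm = 2960 * 100 / 100000 = 2.96 cm

2.96 cm


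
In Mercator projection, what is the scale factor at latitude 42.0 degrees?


SF = 1 / cos(42.0) = 1 / 0.743145 = 1.346

1.346


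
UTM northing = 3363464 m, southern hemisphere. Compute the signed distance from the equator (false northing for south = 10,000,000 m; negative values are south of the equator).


For southern: actual = 3363464 - 10000000 = -6636536 m

-6636536 m


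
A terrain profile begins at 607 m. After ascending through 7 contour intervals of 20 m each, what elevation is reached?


elevation = 607 + 7 * 20 = 747 m

747 m


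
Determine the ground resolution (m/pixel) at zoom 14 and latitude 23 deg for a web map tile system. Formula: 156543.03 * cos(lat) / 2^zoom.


res = 156543.03 * cos(23) / 2^14 = 156543.03 * 0.92050485 / 16384 = 8.8 m/pixel

8.8 m/pixel


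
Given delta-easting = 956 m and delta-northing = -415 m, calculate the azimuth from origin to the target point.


az = atan2(956, -415) = 113.5 deg
adjusted to 0-360: 113.5 degrees

113.5 degrees


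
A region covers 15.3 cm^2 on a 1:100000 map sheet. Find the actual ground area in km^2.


ground_area = 15.3 * (100000/100)^2 = 15300000.0 m^2 = 15.3 km^2

15.3 km^2


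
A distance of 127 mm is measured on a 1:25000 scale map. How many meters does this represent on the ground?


ground = 127 mm * 25000 / 1000 = 3175.0 m

3175.0 m


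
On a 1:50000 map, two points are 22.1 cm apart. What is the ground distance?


ground = 22.1 cm * 50000 / 100 = 11050.0 m = 11.05 km

11.05 km


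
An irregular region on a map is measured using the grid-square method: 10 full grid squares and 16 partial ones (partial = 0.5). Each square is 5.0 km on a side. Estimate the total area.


effective squares = 10 + 16 * 0.5 = 18.0
area = 18.0 * 25.0 = 450.0 km^2

450.0 km^2
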